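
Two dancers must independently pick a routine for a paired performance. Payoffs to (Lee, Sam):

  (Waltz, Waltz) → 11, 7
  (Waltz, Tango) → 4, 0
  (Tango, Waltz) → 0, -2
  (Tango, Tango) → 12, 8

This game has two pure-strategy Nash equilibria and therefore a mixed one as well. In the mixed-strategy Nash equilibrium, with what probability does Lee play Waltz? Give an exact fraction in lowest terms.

10/17

Lee's mix p on Waltz must make Sam indifferent between Waltz and Tango.
Sam's payoff from Waltz: 7p + (-2)(1−p). From Tango: 0p + 8(1−p).
Set equal: 7p = 10(1−p) → p = 10/17.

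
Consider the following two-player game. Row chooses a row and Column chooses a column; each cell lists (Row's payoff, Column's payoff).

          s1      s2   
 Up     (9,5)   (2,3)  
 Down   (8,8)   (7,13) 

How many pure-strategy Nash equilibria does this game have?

(Up, s1): Row gets 9 (best alternative 8); Column gets 5 (best alternative 3). Neither deviates — NE.
(Down, s2): Row gets 7 (best alternative 2); Column gets 13 (best alternative 8). Neither deviates — NE.
(Down, s1) is not a NE: Row would switch to Up (9 > 8).
No other cell survives both best-response checks, so there are 2 pure NE.

2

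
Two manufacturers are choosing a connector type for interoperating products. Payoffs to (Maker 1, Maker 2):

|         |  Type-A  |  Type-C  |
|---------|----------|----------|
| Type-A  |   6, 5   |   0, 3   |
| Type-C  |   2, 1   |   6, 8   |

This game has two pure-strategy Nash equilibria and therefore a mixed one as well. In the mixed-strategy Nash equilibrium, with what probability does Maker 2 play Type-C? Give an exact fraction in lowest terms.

2/5

Maker 2's mix q on Type-A must make Maker 1 indifferent between Type-A and Type-C.
Maker 1's payoff from Type-A: 6q + 0(1−q). From Type-C: 2q + 6(1−q).
Set equal: 4q = 6(1−q) → q = 6/10 = 3/5.
Probability on Type-C is 1 − 3/5 = 2/5.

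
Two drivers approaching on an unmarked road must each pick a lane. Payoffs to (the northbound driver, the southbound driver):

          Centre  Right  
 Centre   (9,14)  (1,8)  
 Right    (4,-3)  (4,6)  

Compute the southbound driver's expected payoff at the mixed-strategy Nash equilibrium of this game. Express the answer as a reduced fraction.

The northbound driver mixes with probability p on Centre, chosen so the southbound driver is indifferent: 14p + (-3)(1−p) = 8p + 6(1−p) gives p = 3/5.
The southbound driver's expected payoff is 14·3/5 + (-3)·2/5 = 36/5.

36/5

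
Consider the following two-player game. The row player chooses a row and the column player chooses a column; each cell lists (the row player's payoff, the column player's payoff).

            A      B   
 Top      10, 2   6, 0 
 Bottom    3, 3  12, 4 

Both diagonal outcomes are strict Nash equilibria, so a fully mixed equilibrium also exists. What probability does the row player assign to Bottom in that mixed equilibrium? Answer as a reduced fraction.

2/3

The row player's mix p on Top must make the column player indifferent between A and B.
The column player's payoff from A: 2p + 3(1−p). From B: 0p + 4(1−p).
Set equal: 2p = 1(1−p) → p = 1/3.
Probability on Bottom is 1 − 1/3 = 2/3.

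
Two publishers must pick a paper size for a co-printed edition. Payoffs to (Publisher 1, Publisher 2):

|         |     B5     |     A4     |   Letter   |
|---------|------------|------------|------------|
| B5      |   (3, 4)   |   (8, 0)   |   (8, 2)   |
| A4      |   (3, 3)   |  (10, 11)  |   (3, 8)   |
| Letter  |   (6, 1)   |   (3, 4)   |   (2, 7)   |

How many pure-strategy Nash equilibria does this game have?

1

Both A4: Publisher 1 gets 10 (best alternative 8); Publisher 2 gets 11 (best alternative 8). Neither deviates — NE.
Both B5 is not a NE: Publisher 1 would switch to Letter (6 > 3).
No other cell survives both best-response checks, so there is 1 pure NE.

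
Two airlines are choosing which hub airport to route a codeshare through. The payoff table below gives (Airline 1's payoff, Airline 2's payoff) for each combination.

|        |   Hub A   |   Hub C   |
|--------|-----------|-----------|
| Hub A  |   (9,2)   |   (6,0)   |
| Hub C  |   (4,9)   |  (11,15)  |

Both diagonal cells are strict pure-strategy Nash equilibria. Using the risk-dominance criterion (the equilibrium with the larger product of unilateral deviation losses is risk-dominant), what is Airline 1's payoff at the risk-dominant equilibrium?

At both Hub A: Airline 1 loses 9 − 4 = 5 by deviating; Airline 2 loses 2 − 0 = 2. Product = 5·2 = 10.
At both Hub C: Airline 1 loses 11 − 6 = 5 by deviating; Airline 2 loses 15 − 9 = 6. Product = 5·6 = 30.
30 > 10, so both Hub C is risk-dominant. Airline 1's payoff there is 11.

11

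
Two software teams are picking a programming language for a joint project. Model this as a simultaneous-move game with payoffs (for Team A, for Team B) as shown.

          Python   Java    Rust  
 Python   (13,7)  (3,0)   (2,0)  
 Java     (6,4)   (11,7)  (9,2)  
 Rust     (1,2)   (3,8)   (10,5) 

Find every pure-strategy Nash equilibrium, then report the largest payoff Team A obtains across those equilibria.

Both Python is a pure NE (Team A: 13 ≥ 6; Team B: 7 ≥ 0). Team A gets 13.
Both Java is a pure NE (Team A: 11 ≥ 3; Team B: 7 ≥ 4). Team A gets 11.
Every other cell has a profitable deviation for at least one player. Highest of {13, 11} is 13.

13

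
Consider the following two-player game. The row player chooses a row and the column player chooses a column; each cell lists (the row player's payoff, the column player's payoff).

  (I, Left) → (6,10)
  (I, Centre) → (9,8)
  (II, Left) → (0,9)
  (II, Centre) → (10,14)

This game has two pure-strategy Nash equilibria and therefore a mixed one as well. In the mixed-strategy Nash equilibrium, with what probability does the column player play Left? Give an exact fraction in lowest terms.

The column player's mix q on Left must make the row player indifferent between I and II.
The row player's payoff from I: 6q + 9(1−q). From II: 0q + 10(1−q).
Set equal: 6q = 1(1−q) → q = 1/7.

1/7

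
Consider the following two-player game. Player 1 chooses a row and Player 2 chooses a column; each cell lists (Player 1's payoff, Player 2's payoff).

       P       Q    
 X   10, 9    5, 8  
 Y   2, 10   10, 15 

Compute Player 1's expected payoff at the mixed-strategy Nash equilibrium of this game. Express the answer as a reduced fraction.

Player 2 mixes with probability q on P, chosen so Player 1 is indifferent: 10q + 5(1−q) = 2q + 10(1−q) gives q = 5/13.
Player 1's expected payoff (from either row, since indifferent) is 10·5/13 + 5·8/13 = 90/13.

90/13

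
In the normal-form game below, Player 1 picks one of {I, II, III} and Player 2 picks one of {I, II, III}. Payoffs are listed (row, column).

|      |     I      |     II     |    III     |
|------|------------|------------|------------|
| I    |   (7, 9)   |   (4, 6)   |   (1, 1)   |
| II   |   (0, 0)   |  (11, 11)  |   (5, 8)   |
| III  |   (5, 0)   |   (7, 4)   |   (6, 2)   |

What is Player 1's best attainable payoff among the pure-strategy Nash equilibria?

11

Both I is a pure NE (Player 1: 7 ≥ 5; Player 2: 9 ≥ 6). Player 1 gets 7.
Both II is a pure NE (Player 1: 11 ≥ 7; Player 2: 11 ≥ 8). Player 1 gets 11.
Every other cell has a profitable deviation for at least one player. Highest of {7, 11} is 11.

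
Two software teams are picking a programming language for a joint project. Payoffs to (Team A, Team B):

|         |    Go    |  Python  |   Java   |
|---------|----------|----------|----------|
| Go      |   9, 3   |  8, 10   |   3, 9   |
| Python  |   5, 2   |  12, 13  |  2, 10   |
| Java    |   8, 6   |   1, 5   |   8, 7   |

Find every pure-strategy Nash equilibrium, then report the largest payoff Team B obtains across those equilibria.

13

Both Python is a pure NE (Team A: 12 ≥ 8; Team B: 13 ≥ 10). Team B gets 13.
Both Java is a pure NE (Team A: 8 ≥ 3; Team B: 7 ≥ 6). Team B gets 7.
Every other cell has a profitable deviation for at least one player. Highest of {13, 7} is 13.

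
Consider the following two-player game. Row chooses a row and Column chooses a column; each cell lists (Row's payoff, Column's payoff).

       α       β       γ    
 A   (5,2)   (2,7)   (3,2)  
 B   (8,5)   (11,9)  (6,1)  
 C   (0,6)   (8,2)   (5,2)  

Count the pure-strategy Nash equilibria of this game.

1

(B, β): Row gets 11 (best alternative 8); Column gets 9 (best alternative 5). Neither deviates — NE.
(A, α) is not a NE: Row would switch to B (8 > 5).
No other cell survives both best-response checks, so there is 1 pure NE.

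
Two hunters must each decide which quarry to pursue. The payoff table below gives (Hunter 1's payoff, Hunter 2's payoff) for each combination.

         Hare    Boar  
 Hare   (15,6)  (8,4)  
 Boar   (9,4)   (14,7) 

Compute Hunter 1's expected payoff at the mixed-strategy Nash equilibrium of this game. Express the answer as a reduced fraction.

Hunter 2 mixes with probability q on Hare, chosen so Hunter 1 is indifferent: 15q + 8(1−q) = 9q + 14(1−q) gives q = 1/2.
Hunter 1's expected payoff (from either row, since indifferent) is 15·1/2 + 8·1/2 = 23/2.

23/2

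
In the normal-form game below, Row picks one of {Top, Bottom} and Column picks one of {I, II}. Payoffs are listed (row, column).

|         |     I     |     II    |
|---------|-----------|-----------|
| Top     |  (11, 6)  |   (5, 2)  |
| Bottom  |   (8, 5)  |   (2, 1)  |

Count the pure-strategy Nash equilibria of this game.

(Top, I): Row gets 11 (best alternative 8); Column gets 6 (best alternative 2). Neither deviates — NE.
(Bottom, II) is not a NE: Row would switch to Top (5 > 2).
No other cell survives both best-response checks, so there is 1 pure NE.

1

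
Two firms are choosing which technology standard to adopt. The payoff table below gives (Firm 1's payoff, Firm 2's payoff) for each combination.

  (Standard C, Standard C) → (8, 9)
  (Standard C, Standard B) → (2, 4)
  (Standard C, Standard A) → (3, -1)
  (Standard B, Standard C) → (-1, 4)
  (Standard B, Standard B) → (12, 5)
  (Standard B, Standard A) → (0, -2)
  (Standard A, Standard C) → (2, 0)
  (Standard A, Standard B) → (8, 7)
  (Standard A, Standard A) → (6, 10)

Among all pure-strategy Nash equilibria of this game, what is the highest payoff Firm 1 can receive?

Both Standard C is a pure NE (Firm 1: 8 ≥ 2; Firm 2: 9 ≥ 4). Firm 1 gets 8.
Both Standard B is a pure NE (Firm 1: 12 ≥ 8; Firm 2: 5 ≥ 4). Firm 1 gets 12.
Both Standard A is a pure NE (Firm 1: 6 ≥ 3; Firm 2: 10 ≥ 7). Firm 1 gets 6.
Every other cell has a profitable deviation for at least one player. Highest of {8, 12, 6} is 12.

12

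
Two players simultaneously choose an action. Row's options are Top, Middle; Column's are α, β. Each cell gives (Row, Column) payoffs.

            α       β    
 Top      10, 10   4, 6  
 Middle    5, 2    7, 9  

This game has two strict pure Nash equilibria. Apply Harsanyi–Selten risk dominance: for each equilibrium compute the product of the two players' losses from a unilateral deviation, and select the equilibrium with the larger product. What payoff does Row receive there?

7

At (Top, α): Row loses 10 − 5 = 5 by deviating; Column loses 10 − 6 = 4. Product = 5·4 = 20.
At (Middle, β): Row loses 7 − 4 = 3 by deviating; Column loses 9 − 2 = 7. Product = 3·7 = 21.
21 > 20, so (Middle, β) is risk-dominant. Row's payoff there is 7.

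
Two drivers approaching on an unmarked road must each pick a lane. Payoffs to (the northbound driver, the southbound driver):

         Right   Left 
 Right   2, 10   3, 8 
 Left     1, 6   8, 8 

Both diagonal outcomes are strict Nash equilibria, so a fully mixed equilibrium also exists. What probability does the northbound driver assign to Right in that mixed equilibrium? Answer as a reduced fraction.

1/2

The northbound driver's mix p on Right must make the southbound driver indifferent between Right and Left.
The southbound driver's payoff from Right: 10p + 6(1−p). From Left: 8p + 8(1−p).
Set equal: 2p = 2(1−p) → p = 2/4 = 1/2.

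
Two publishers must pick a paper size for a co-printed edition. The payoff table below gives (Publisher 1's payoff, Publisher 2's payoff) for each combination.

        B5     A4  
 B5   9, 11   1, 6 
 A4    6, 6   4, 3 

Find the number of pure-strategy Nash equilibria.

Both B5: Publisher 1 gets 9 (best alternative 6); Publisher 2 gets 11 (best alternative 6). Neither deviates — NE.
Both A4 is not a NE: Publisher 2 would switch to B5 (6 > 3).
No other cell survives both best-response checks, so there is 1 pure NE.

1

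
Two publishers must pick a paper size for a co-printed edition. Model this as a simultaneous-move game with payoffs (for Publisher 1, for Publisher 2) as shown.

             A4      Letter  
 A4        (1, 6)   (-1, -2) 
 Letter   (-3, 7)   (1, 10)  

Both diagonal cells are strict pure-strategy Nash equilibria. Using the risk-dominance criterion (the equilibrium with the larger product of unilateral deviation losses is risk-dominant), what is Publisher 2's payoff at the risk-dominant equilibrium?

6

At both A4: Publisher 1 loses 1 − (-3) = 4 by deviating; Publisher 2 loses 6 − (-2) = 8. Product = 4·8 = 32.
At both Letter: Publisher 1 loses 1 − (-1) = 2 by deviating; Publisher 2 loses 10 − 7 = 3. Product = 2·3 = 6.
32 > 6, so both A4 is risk-dominant. Publisher 2's payoff there is 6.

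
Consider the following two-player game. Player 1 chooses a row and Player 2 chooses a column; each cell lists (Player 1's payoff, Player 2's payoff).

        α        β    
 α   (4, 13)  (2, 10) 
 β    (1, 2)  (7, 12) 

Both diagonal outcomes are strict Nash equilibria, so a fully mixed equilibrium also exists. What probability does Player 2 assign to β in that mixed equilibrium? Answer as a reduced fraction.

Player 2's mix q on α must make Player 1 indifferent between α and β.
Player 1's payoff from α: 4q + 2(1−q). From β: 1q + 7(1−q).
Set equal: 3q = 5(1−q) → q = 5/8.
Probability on β is 1 − 5/8 = 3/8.

3/8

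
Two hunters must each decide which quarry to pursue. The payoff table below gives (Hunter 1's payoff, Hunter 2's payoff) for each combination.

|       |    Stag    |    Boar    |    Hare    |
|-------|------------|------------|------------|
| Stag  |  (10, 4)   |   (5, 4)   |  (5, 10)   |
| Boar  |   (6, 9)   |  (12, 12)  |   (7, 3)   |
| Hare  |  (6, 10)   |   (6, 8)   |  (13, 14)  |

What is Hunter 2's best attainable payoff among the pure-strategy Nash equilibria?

14

Both Boar is a pure NE (Hunter 1: 12 ≥ 6; Hunter 2: 12 ≥ 9). Hunter 2 gets 12.
Both Hare is a pure NE (Hunter 1: 13 ≥ 7; Hunter 2: 14 ≥ 10). Hunter 2 gets 14.
Every other cell has a profitable deviation for at least one player. Highest of {12, 14} is 14.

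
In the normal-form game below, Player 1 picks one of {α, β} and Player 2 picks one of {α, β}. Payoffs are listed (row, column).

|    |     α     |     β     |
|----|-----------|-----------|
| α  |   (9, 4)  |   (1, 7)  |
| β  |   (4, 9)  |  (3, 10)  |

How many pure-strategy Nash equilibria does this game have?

Both β: Player 1 gets 3 (best alternative 1); Player 2 gets 10 (best alternative 9). Neither deviates — NE.
Both α is not a NE: Player 2 would switch to β (7 > 4).
No other cell survives both best-response checks, so there is 1 pure NE.

1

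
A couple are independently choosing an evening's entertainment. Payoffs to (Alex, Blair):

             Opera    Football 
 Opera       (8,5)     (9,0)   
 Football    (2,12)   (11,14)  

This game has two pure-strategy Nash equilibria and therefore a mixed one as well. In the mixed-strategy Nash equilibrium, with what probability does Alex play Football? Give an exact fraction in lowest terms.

5/7

Alex's mix p on Opera must make Blair indifferent between Opera and Football.
Blair's payoff from Opera: 5p + 12(1−p). From Football: 0p + 14(1−p).
Set equal: 5p = 2(1−p) → p = 2/7.
Probability on Football is 1 − 2/7 = 5/7.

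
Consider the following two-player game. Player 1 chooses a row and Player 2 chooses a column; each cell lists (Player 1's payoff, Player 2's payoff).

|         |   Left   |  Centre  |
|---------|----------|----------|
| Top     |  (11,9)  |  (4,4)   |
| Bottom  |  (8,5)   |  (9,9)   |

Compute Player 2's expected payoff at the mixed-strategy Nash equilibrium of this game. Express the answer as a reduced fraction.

Player 1 mixes with probability p on Top, chosen so Player 2 is indifferent: 9p + 5(1−p) = 4p + 9(1−p) gives p = 4/9.
Player 2's expected payoff is 9·4/9 + 5·5/9 = 61/9.

61/9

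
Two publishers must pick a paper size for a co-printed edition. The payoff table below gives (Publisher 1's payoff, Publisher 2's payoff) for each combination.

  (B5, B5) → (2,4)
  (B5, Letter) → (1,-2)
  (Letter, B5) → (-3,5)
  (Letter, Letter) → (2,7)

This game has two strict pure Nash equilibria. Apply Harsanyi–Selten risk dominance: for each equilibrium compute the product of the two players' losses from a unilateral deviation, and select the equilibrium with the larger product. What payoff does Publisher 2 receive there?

At both B5: Publisher 1 loses 2 − (-3) = 5 by deviating; Publisher 2 loses 4 − (-2) = 6. Product = 5·6 = 30.
At both Letter: Publisher 1 loses 2 − 1 = 1 by deviating; Publisher 2 loses 7 − 5 = 2. Product = 1·2 = 2.
30 > 2, so both B5 is risk-dominant. Publisher 2's payoff there is 4.

4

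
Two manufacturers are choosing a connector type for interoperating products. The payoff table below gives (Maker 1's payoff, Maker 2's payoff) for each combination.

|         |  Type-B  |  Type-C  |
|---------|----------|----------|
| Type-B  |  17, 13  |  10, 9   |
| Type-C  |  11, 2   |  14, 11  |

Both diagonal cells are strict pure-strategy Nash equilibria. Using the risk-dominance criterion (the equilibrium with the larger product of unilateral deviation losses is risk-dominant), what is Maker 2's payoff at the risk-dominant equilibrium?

At both Type-B: Maker 1 loses 17 − 11 = 6 by deviating; Maker 2 loses 13 − 9 = 4. Product = 6·4 = 24.
At both Type-C: Maker 1 loses 14 − 10 = 4 by deviating; Maker 2 loses 11 − 2 = 9. Product = 4·9 = 36.
36 > 24, so both Type-C is risk-dominant. Maker 2's payoff there is 11.

11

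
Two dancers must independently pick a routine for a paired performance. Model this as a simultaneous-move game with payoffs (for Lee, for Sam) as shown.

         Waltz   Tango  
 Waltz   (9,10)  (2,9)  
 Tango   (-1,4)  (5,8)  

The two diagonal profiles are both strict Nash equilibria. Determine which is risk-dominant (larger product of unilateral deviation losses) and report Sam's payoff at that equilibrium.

At both Waltz: Lee loses 9 − (-1) = 10 by deviating; Sam loses 10 − 9 = 1. Product = 10·1 = 10.
At both Tango: Lee loses 5 − 2 = 3 by deviating; Sam loses 8 − 4 = 4. Product = 3·4 = 12.
12 > 10, so both Tango is risk-dominant. Sam's payoff there is 8.

8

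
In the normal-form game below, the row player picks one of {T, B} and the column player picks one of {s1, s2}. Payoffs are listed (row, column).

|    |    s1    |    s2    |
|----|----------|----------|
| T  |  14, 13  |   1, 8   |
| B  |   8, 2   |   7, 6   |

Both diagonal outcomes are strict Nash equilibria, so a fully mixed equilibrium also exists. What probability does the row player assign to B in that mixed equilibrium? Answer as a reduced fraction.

5/9

The row player's mix p on T must make the column player indifferent between s1 and s2.
The column player's payoff from s1: 13p + 2(1−p). From s2: 8p + 6(1−p).
Set equal: 5p = 4(1−p) → p = 4/9.
Probability on B is 1 − 4/9 = 5/9.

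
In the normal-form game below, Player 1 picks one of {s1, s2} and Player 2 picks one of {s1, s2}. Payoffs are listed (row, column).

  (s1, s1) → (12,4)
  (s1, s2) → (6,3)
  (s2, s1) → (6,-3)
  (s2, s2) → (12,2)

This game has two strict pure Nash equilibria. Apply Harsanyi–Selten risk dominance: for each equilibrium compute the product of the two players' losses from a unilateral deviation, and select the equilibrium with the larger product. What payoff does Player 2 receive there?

At both s1: Player 1 loses 12 − 6 = 6 by deviating; Player 2 loses 4 − 3 = 1. Product = 6·1 = 6.
At both s2: Player 1 loses 12 − 6 = 6 by deviating; Player 2 loses 2 − (-3) = 5. Product = 6·5 = 30.
30 > 6, so both s2 is risk-dominant. Player 2's payoff there is 2.

2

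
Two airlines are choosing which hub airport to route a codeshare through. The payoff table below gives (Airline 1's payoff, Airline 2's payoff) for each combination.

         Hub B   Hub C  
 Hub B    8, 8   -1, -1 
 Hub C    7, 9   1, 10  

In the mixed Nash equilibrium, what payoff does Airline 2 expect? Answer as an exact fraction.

Airline 1 mixes with probability p on Hub B, chosen so Airline 2 is indifferent: 8p + 9(1−p) = (-1)p + 10(1−p) gives p = 1/10.
Airline 2's expected payoff is 8·1/10 + 9·9/10 = 89/10.

89/10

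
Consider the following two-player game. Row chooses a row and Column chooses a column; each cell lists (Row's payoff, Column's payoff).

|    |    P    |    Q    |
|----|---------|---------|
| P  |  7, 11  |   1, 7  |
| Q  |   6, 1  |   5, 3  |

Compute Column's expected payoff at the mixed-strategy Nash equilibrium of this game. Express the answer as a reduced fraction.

Row mixes with probability p on P, chosen so Column is indifferent: 11p + 1(1−p) = 7p + 3(1−p) gives p = 1/3.
Column's expected payoff is 11·1/3 + 1·2/3 = 13/3.

13/3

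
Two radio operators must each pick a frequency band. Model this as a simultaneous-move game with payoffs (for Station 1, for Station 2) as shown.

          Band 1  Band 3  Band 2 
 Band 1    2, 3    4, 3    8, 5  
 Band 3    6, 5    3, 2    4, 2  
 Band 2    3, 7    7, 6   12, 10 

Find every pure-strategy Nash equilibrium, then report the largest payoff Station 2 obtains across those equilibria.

10

(Band 3, Band 1) is a pure NE (Station 1: 6 ≥ 3; Station 2: 5 ≥ 2). Station 2 gets 5.
Both Band 2 is a pure NE (Station 1: 12 ≥ 8; Station 2: 10 ≥ 7). Station 2 gets 10.
Every other cell has a profitable deviation for at least one player. Highest of {5, 10} is 10.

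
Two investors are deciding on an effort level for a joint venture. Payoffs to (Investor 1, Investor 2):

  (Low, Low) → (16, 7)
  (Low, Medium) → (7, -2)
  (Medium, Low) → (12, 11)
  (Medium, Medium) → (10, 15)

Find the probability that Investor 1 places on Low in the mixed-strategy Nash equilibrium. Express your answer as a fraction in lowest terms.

Investor 1's mix p on Low must make Investor 2 indifferent between Low and Medium.
Investor 2's payoff from Low: 7p + 11(1−p). From Medium: (-2)p + 15(1−p).
Set equal: 9p = 4(1−p) → p = 4/13.

4/13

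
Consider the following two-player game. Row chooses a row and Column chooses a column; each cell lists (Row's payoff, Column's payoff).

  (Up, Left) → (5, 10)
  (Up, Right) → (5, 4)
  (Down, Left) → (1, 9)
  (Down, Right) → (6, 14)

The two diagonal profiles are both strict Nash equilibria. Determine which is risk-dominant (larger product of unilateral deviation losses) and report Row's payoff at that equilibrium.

At (Up, Left): Row loses 5 − 1 = 4 by deviating; Column loses 10 − 4 = 6. Product = 4·6 = 24.
At (Down, Right): Row loses 6 − 5 = 1 by deviating; Column loses 14 − 9 = 5. Product = 1·5 = 5.
24 > 5, so (Up, Left) is risk-dominant. Row's payoff there is 5.

5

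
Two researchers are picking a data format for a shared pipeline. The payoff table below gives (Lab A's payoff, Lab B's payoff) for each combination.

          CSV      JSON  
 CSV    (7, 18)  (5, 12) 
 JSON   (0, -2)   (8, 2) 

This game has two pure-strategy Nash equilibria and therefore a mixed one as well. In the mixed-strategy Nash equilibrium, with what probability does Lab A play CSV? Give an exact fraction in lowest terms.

Lab A's mix p on CSV must make Lab B indifferent between CSV and JSON.
Lab B's payoff from CSV: 18p + (-2)(1−p). From JSON: 12p + 2(1−p).
Set equal: 6p = 4(1−p) → p = 4/10 = 2/5.

2/5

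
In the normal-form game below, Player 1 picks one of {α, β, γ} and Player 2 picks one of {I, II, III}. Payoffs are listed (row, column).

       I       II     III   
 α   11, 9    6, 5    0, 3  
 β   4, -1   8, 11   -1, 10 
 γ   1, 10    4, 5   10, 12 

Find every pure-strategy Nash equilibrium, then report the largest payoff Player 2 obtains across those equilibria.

(α, I) is a pure NE (Player 1: 11 ≥ 4; Player 2: 9 ≥ 5). Player 2 gets 9.
(β, II) is a pure NE (Player 1: 8 ≥ 6; Player 2: 11 ≥ 10). Player 2 gets 11.
(γ, III) is a pure NE (Player 1: 10 ≥ 0; Player 2: 12 ≥ 10). Player 2 gets 12.
Every other cell has a profitable deviation for at least one player. Highest of {9, 11, 12} is 12.

12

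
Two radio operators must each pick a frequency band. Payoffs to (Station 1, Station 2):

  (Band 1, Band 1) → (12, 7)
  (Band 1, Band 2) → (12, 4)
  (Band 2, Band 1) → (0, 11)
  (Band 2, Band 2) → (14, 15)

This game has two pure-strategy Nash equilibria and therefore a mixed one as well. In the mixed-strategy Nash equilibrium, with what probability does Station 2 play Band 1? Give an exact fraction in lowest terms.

1/7

Station 2's mix q on Band 1 must make Station 1 indifferent between Band 1 and Band 2.
Station 1's payoff from Band 1: 12q + 12(1−q). From Band 2: 0q + 14(1−q).
Set equal: 12q = 2(1−q) → q = 2/14 = 1/7.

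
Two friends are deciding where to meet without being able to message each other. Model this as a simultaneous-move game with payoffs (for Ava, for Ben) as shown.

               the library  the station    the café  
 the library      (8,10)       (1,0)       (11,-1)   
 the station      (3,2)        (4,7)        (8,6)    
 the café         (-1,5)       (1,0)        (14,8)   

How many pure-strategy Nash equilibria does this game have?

Both the library: Ava gets 8 (best alternative 3); Ben gets 10 (best alternative 0). Neither deviates — NE.
Both the station: Ava gets 4 (best alternative 1); Ben gets 7 (best alternative 6). Neither deviates — NE.
Both the café: Ava gets 14 (best alternative 11); Ben gets 8 (best alternative 5). Neither deviates — NE.
(the library, the station) is not a NE: Ava would switch to the station (4 > 1).
No other cell survives both best-response checks, so there are 3 pure NE.

3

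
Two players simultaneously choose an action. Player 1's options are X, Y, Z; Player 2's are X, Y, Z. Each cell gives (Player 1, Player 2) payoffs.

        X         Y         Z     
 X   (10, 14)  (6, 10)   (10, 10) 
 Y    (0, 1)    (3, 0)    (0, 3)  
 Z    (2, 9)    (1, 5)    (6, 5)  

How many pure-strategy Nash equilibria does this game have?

1

Both X: Player 1 gets 10 (best alternative 2); Player 2 gets 14 (best alternative 10). Neither deviates — NE.
Both Z is not a NE: Player 1 would switch to X (10 > 6).
No other cell survives both best-response checks, so there is 1 pure NE.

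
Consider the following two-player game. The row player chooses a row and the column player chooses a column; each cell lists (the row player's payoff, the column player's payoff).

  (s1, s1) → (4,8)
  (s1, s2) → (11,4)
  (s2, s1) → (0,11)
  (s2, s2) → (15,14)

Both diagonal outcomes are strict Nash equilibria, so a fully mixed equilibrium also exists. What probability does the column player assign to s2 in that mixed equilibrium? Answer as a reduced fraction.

The column player's mix q on s1 must make the row player indifferent between s1 and s2.
The row player's payoff from s1: 4q + 11(1−q). From s2: 0q + 15(1−q).
Set equal: 4q = 4(1−q) → q = 4/8 = 1/2.
Probability on s2 is 1 − 1/2 = 1/2.

1/2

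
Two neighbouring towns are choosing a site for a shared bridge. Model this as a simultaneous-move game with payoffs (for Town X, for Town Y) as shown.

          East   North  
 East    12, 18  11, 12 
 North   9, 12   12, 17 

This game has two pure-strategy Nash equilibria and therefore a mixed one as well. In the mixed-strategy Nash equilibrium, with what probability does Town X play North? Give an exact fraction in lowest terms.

6/11

Town X's mix p on East must make Town Y indifferent between East and North.
Town Y's payoff from East: 18p + 12(1−p). From North: 12p + 17(1−p).
Set equal: 6p = 5(1−p) → p = 5/11.
Probability on North is 1 − 5/11 = 6/11.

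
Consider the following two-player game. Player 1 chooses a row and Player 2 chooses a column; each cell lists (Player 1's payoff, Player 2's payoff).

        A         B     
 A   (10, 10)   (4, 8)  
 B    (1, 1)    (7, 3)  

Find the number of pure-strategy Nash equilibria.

Both A: Player 1 gets 10 (best alternative 1); Player 2 gets 10 (best alternative 8). Neither deviates — NE.
Both B: Player 1 gets 7 (best alternative 4); Player 2 gets 3 (best alternative 1). Neither deviates — NE.
(B, A) is not a NE: Player 1 would switch to A (10 > 1).
No other cell survives both best-response checks, so there are 2 pure NE.

2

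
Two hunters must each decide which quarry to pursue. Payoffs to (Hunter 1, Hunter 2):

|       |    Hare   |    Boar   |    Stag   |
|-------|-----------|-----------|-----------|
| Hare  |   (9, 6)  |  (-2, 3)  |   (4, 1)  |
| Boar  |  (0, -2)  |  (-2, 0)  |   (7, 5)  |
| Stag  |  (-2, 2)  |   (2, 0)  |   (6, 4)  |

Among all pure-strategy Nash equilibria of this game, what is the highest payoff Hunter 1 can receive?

Both Hare is a pure NE (Hunter 1: 9 ≥ 0; Hunter 2: 6 ≥ 3). Hunter 1 gets 9.
(Boar, Stag) is a pure NE (Hunter 1: 7 ≥ 6; Hunter 2: 5 ≥ 0). Hunter 1 gets 7.
Every other cell has a profitable deviation for at least one player. Highest of {9, 7} is 9.

9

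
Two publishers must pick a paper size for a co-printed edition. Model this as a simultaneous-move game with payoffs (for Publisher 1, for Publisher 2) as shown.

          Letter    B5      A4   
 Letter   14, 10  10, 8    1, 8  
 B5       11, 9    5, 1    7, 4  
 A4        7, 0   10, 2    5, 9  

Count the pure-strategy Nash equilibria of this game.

Both Letter: Publisher 1 gets 14 (best alternative 11); Publisher 2 gets 10 (best alternative 8). Neither deviates — NE.
Both B5 is not a NE: Publisher 1 would switch to Letter (10 > 5).
No other cell survives both best-response checks, so there is 1 pure NE.

1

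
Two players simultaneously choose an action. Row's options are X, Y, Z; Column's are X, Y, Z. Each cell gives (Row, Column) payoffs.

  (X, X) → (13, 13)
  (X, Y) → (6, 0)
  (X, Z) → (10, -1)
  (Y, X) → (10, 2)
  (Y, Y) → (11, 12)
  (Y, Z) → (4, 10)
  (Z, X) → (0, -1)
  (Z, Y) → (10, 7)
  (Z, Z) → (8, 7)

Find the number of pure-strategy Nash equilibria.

2

Both X: Row gets 13 (best alternative 10); Column gets 13 (best alternative 0). Neither deviates — NE.
Both Y: Row gets 11 (best alternative 10); Column gets 12 (best alternative 10). Neither deviates — NE.
Both Z is not a NE: Row would switch to X (10 > 8).
No other cell survives both best-response checks, so there are 2 pure NE.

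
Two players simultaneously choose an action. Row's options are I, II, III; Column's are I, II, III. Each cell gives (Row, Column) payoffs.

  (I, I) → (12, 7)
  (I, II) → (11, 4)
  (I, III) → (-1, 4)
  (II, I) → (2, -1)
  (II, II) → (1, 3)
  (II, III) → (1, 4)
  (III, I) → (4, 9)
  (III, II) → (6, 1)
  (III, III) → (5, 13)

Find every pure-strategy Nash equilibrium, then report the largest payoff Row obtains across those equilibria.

Both I is a pure NE (Row: 12 ≥ 4; Column: 7 ≥ 4). Row gets 12.
Both III is a pure NE (Row: 5 ≥ 1; Column: 13 ≥ 9). Row gets 5.
Every other cell has a profitable deviation for at least one player. Highest of {12, 5} is 12.

12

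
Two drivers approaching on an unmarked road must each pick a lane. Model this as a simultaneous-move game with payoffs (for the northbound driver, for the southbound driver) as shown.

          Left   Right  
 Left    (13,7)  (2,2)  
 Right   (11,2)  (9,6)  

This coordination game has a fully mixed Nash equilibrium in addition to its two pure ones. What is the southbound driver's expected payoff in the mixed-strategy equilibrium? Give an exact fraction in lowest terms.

38/9

The northbound driver mixes with probability p on Left, chosen so the southbound driver is indifferent: 7p + 2(1−p) = 2p + 6(1−p) gives p = 4/9.
The southbound driver's expected payoff is 7·4/9 + 2·5/9 = 38/9.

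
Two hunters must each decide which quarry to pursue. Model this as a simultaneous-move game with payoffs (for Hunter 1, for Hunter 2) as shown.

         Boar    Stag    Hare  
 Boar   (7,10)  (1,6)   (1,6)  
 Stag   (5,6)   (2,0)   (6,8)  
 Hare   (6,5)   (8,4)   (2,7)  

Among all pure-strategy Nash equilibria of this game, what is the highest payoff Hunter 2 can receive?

10

Both Boar is a pure NE (Hunter 1: 7 ≥ 6; Hunter 2: 10 ≥ 6). Hunter 2 gets 10.
(Stag, Hare) is a pure NE (Hunter 1: 6 ≥ 2; Hunter 2: 8 ≥ 6). Hunter 2 gets 8.
Every other cell has a profitable deviation for at least one player. Highest of {10, 8} is 10.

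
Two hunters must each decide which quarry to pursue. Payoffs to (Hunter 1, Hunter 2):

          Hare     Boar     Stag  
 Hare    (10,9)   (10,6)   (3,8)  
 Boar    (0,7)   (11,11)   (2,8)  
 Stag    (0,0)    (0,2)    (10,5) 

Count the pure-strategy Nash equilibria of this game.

3

Both Hare: Hunter 1 gets 10 (best alternative 0); Hunter 2 gets 9 (best alternative 8). Neither deviates — NE.
Both Boar: Hunter 1 gets 11 (best alternative 10); Hunter 2 gets 11 (best alternative 8). Neither deviates — NE.
Both Stag: Hunter 1 gets 10 (best alternative 3); Hunter 2 gets 5 (best alternative 2). Neither deviates — NE.
(Stag, Hare) is not a NE: Hunter 1 would switch to Hare (10 > 0).
No other cell survives both best-response checks, so there are 3 pure NE.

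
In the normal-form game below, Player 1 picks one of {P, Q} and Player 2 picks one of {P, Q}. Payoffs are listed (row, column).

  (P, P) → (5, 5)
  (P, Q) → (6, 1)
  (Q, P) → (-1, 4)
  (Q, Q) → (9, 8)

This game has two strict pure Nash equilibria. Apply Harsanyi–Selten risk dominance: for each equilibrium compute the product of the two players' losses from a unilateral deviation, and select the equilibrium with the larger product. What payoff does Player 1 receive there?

At both P: Player 1 loses 5 − (-1) = 6 by deviating; Player 2 loses 5 − 1 = 4. Product = 6·4 = 24.
At both Q: Player 1 loses 9 − 6 = 3 by deviating; Player 2 loses 8 − 4 = 4. Product = 3·4 = 12.
24 > 12, so both P is risk-dominant. Player 1's payoff there is 5.

5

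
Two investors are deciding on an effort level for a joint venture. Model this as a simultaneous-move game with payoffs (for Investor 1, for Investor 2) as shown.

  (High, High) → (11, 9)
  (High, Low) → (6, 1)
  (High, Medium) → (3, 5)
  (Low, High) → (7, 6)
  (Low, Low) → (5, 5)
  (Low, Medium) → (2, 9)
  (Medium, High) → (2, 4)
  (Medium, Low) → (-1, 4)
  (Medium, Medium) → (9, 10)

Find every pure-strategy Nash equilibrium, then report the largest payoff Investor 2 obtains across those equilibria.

10

Both High is a pure NE (Investor 1: 11 ≥ 7; Investor 2: 9 ≥ 5). Investor 2 gets 9.
Both Medium is a pure NE (Investor 1: 9 ≥ 3; Investor 2: 10 ≥ 4). Investor 2 gets 10.
Every other cell has a profitable deviation for at least one player. Highest of {9, 10} is 10.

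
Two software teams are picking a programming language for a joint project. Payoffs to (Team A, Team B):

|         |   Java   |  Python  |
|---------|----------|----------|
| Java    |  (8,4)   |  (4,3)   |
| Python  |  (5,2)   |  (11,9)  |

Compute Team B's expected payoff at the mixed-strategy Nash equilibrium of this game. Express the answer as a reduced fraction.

15/4

Team A mixes with probability p on Java, chosen so Team B is indifferent: 4p + 2(1−p) = 3p + 9(1−p) gives p = 7/8.
Team B's expected payoff is 4·7/8 + 2·1/8 = 15/4.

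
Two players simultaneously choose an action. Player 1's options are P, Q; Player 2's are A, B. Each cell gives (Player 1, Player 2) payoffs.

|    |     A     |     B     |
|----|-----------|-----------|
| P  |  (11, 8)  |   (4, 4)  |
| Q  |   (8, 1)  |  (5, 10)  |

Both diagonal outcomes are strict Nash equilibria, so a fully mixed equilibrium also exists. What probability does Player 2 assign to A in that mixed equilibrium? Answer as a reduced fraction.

Player 2's mix q on A must make Player 1 indifferent between P and Q.
Player 1's payoff from P: 11q + 4(1−q). From Q: 8q + 5(1−q).
Set equal: 3q = 1(1−q) → q = 1/4.

1/4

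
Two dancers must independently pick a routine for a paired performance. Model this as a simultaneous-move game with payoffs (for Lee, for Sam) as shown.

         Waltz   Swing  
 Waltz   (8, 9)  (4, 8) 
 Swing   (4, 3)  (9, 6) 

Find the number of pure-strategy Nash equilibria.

Both Waltz: Lee gets 8 (best alternative 4); Sam gets 9 (best alternative 8). Neither deviates — NE.
Both Swing: Lee gets 9 (best alternative 4); Sam gets 6 (best alternative 3). Neither deviates — NE.
(Waltz, Swing) is not a NE: Lee would switch to Swing (9 > 4).
No other cell survives both best-response checks, so there are 2 pure NE.

2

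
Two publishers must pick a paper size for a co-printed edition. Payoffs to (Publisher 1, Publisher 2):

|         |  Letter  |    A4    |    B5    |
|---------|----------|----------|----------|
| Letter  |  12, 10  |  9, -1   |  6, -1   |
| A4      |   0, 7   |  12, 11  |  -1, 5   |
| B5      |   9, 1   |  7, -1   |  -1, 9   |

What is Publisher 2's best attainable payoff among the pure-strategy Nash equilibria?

Both Letter is a pure NE (Publisher 1: 12 ≥ 9; Publisher 2: 10 ≥ -1). Publisher 2 gets 10.
Both A4 is a pure NE (Publisher 1: 12 ≥ 9; Publisher 2: 11 ≥ 7). Publisher 2 gets 11.
Every other cell has a profitable deviation for at least one player. Highest of {10, 11} is 11.

11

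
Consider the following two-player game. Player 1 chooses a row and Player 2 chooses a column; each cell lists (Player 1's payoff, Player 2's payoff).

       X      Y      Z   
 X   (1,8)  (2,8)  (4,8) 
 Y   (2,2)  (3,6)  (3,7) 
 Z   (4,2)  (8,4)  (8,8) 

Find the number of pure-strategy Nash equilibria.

Both Z: Player 1 gets 8 (best alternative 4); Player 2 gets 8 (best alternative 4). Neither deviates — NE.
Both Y is not a NE: Player 1 would switch to Z (8 > 3).
No other cell survives both best-response checks, so there is 1 pure NE.

1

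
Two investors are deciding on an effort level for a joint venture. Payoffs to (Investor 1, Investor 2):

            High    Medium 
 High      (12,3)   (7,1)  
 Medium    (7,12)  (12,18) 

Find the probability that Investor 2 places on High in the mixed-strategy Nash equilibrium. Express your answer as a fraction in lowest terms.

Investor 2's mix q on High must make Investor 1 indifferent between High and Medium.
Investor 1's payoff from High: 12q + 7(1−q). From Medium: 7q + 12(1−q).
Set equal: 5q = 5(1−q) → q = 5/10 = 1/2.

1/2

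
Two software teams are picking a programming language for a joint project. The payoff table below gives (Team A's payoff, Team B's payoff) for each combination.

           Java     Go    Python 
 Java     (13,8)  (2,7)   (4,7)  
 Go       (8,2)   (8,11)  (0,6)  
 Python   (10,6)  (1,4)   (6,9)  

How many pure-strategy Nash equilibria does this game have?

3

Both Java: Team A gets 13 (best alternative 10); Team B gets 8 (best alternative 7). Neither deviates — NE.
Both Go: Team A gets 8 (best alternative 2); Team B gets 11 (best alternative 6). Neither deviates — NE.
Both Python: Team A gets 6 (best alternative 4); Team B gets 9 (best alternative 6). Neither deviates — NE.
(Go, Java) is not a NE: Team A would switch to Java (13 > 8).
No other cell survives both best-response checks, so there are 3 pure NE.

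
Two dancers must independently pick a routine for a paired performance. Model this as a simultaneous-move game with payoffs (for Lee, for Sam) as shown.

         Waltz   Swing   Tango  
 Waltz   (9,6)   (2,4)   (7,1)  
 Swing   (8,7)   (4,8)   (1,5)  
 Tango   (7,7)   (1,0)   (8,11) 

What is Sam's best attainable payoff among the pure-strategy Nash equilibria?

11

Both Waltz is a pure NE (Lee: 9 ≥ 8; Sam: 6 ≥ 4). Sam gets 6.
Both Swing is a pure NE (Lee: 4 ≥ 2; Sam: 8 ≥ 7). Sam gets 8.
Both Tango is a pure NE (Lee: 8 ≥ 7; Sam: 11 ≥ 7). Sam gets 11.
Every other cell has a profitable deviation for at least one player. Highest of {6, 8, 11} is 11.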